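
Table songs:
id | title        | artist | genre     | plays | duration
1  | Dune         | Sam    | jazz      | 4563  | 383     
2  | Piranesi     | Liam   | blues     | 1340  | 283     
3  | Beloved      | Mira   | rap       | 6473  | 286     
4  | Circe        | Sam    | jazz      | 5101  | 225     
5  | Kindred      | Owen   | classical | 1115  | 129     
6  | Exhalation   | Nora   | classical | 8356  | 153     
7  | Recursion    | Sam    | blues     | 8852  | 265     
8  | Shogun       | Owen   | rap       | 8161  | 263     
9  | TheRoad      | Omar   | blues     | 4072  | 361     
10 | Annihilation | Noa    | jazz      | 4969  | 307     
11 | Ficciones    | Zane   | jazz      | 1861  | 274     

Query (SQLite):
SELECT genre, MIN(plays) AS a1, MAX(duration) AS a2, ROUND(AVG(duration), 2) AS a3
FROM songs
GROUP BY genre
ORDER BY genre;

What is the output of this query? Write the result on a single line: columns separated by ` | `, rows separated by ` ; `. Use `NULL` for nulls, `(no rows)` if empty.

blues | 1340 | 361 | 303 ; classical | 1115 | 153 | 141 ; jazz | 1861 | 383 | 297.25 ; rap | 6473 | 286 | 274.5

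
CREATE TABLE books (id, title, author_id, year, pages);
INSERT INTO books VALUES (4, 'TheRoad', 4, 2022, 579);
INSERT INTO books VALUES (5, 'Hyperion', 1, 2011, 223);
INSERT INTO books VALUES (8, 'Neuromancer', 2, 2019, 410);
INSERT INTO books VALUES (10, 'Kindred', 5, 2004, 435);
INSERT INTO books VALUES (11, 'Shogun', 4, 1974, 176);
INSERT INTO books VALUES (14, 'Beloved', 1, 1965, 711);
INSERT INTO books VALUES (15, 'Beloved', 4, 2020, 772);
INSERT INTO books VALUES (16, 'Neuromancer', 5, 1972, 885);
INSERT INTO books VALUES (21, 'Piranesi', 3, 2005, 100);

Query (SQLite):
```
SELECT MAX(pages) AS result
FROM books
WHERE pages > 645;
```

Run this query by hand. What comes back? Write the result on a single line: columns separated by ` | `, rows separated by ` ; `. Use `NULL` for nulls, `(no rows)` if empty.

885

Rows where pages > 645 → pages values: [711, 772, 885].
MAX of non-NULL values = 885.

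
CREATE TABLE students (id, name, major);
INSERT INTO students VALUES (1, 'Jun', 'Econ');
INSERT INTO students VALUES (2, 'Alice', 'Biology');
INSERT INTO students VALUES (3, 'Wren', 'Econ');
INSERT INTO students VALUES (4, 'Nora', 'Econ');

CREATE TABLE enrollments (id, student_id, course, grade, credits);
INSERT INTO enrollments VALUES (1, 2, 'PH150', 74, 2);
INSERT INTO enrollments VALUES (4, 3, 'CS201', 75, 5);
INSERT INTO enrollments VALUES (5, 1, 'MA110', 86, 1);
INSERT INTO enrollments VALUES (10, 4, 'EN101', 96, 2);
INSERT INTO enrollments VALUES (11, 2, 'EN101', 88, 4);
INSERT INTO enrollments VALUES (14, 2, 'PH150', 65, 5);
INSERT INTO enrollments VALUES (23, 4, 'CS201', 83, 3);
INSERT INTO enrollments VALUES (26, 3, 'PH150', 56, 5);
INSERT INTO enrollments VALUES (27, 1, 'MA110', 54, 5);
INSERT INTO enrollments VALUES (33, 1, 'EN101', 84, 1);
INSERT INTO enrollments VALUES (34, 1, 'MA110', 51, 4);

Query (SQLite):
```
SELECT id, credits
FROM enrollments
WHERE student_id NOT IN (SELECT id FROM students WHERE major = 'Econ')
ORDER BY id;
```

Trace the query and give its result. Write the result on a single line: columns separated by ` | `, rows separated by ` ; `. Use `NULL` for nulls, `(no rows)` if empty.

1 | 2 ; 11 | 4 ; 14 | 5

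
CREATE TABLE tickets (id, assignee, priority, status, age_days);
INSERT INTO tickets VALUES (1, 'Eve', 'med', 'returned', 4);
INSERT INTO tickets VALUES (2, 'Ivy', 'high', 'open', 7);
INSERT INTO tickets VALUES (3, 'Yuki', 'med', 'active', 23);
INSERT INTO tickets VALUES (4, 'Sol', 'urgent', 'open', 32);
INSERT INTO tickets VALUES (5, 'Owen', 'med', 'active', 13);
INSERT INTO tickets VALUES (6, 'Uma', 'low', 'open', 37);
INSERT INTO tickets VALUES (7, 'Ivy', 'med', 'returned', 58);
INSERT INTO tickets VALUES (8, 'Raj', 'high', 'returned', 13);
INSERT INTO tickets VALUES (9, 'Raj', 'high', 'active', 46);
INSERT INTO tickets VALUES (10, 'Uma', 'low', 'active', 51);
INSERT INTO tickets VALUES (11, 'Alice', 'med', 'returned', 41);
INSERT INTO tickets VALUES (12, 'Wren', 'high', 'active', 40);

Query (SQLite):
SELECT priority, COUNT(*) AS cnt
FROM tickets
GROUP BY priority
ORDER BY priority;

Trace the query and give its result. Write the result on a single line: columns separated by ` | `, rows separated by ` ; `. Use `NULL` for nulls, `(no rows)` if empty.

high | 4 ; low | 2 ; med | 5 ; urgent | 1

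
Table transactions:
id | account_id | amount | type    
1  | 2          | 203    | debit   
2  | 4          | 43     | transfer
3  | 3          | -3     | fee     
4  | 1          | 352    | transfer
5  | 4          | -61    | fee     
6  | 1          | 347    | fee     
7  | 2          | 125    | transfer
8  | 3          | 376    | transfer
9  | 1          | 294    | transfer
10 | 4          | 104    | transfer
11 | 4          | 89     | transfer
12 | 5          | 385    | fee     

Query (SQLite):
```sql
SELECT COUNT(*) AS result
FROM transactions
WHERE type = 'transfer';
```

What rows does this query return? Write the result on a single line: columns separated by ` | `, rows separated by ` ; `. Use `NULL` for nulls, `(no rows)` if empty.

7

Rows where type='transfer' → amount values: [43, 352, 125, 376, 294, 104, 89].
COUNT(*) counts rows → 7.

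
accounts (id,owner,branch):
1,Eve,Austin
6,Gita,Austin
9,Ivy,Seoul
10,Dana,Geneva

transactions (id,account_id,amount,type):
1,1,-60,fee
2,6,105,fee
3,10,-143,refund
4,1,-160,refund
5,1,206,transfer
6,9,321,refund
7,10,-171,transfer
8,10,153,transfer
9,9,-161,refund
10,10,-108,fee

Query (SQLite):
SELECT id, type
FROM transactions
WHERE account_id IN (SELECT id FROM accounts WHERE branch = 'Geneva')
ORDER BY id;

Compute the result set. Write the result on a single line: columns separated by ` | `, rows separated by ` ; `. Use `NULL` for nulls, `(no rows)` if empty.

3 | refund ; 7 | transfer ; 8 | transfer ; 10 | fee

Inner query: accounts.id where branch = 'Geneva'.
Outer: keep transactions rows whose account_id is in that set.
Inner query → {10}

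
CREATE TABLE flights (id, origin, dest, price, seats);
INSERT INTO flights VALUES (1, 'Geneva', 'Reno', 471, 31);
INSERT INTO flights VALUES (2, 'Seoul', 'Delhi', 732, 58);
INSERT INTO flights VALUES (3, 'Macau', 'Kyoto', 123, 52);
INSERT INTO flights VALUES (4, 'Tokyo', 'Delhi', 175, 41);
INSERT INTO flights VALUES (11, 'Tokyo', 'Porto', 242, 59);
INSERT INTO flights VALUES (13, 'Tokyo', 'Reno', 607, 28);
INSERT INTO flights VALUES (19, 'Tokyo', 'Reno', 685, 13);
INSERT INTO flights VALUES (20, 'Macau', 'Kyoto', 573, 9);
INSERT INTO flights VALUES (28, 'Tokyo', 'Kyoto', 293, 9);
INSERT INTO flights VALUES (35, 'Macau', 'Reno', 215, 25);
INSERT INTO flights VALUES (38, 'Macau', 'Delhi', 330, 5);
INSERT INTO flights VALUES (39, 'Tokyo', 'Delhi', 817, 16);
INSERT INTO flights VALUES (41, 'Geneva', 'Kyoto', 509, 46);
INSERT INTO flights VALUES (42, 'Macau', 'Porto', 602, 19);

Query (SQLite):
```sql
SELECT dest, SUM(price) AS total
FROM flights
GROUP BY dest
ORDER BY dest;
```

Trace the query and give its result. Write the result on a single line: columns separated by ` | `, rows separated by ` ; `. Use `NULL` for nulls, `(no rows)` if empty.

Partition flights by dest; compute SUM(price) within each group.
  Delhi: ids {2, 4, 38, 39} → SUM(price)=2054
  Kyoto: ids {3, 20, 28, 41} → SUM(price)=1498
  Porto: ids {11, 42} → SUM(price)=844
  Reno: ids {1, 13, 19, 35} → SUM(price)=1978

Delhi | 2054 ; Kyoto | 1498 ; Porto | 844 ; Reno | 1978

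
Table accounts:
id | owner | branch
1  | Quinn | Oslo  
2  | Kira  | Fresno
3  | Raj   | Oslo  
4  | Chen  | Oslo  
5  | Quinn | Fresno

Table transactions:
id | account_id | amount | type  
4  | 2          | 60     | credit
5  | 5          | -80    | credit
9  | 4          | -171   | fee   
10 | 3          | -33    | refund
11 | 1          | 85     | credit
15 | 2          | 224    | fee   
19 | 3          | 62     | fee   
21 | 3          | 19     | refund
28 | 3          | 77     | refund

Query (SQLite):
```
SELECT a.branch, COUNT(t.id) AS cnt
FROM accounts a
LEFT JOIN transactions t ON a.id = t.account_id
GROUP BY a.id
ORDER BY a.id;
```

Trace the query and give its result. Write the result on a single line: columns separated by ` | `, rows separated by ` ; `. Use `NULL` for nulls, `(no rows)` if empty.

Oslo | 1 ; Fresno | 2 ; Oslo | 4 ; Oslo | 1 ; Fresno | 1

LEFT JOIN keeps every accounts row; unmatched ones get NULL for transactions columns.
Group by accounts.id and compute COUNT(t.id). COUNT(col) of an all-NULL group is 0.
  1: ids {11} → COUNT(t.id)=1
  2: ids {4, 15} → COUNT(t.id)=2
  3: ids {10, 19, 21, 28} → COUNT(t.id)=4
  4: ids {9} → COUNT(t.id)=1
  5: ids {5} → COUNT(t.id)=1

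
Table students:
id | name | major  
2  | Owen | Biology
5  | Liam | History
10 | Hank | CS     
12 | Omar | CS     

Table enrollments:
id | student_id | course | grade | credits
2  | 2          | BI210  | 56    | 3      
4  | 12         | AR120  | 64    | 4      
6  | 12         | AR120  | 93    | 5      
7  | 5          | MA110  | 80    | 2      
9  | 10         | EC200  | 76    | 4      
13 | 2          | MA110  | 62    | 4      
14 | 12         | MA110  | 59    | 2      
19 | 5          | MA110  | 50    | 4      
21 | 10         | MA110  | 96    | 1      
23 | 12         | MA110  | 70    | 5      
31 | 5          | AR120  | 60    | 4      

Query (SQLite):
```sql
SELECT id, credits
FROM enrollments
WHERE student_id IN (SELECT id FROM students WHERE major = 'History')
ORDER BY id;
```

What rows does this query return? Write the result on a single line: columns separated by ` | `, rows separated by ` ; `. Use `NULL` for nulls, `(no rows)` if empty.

7 | 2 ; 19 | 4 ; 31 | 4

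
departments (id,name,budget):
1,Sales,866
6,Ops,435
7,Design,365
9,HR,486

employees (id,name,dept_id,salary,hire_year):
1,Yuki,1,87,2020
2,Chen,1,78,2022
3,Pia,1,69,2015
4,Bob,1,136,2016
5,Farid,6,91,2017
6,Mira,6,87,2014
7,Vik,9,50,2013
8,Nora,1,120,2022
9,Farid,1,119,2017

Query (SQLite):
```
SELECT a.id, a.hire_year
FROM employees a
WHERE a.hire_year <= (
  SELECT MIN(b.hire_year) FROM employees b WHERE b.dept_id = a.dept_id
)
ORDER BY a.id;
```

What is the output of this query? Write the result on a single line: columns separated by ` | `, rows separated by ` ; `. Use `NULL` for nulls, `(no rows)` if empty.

For each employees row a, compute MIN(hire_year) over rows sharing a.dept_id.
Keep row a if a.hire_year <= that per-group MIN.
  dept_id=1: MIN(hire_year) = 2015
  dept_id=6: MIN(hire_year) = 2014
  dept_id=9: MIN(hire_year) = 2013

3 | 2015 ; 6 | 2014 ; 7 | 2013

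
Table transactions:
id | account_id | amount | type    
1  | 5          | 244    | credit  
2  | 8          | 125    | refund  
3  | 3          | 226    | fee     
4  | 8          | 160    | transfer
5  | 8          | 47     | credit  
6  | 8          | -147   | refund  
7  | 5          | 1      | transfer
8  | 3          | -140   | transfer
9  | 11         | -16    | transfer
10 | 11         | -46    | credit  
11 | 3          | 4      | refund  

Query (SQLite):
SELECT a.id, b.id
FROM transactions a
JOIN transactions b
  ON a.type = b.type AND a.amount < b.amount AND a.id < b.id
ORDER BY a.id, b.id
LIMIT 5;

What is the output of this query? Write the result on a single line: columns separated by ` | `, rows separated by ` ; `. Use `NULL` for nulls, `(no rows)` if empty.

Pairs (a,b) with same type, a.amount < b.amount, a.id < b.id.
type groups: credit:{1,5,10} fee:{3} refund:{2,6,11} transfer:{4,7,8,9}
Ordered by (a.id, b.id); first 5.

6 | 11 ; 8 | 9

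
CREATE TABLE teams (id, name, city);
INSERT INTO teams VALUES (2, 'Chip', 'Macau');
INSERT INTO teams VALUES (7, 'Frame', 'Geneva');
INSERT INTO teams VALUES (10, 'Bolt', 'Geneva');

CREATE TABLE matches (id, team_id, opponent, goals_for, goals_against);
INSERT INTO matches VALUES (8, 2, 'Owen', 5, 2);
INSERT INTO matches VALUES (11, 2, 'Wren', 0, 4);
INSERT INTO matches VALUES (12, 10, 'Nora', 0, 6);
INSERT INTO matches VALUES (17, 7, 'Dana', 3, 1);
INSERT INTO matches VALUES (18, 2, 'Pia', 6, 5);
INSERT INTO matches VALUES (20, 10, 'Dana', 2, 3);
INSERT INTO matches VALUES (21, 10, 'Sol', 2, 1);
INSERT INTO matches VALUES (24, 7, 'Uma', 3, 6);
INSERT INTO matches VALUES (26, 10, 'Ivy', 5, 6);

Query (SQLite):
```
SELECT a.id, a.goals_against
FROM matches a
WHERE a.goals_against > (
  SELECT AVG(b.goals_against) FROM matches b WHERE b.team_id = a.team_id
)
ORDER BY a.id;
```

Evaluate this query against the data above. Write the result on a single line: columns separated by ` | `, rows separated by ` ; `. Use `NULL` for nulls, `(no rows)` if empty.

11 | 4 ; 12 | 6 ; 18 | 5 ; 24 | 6 ; 26 | 6

For each matches row a, compute AVG(goals_against) over rows sharing a.team_id.
Keep row a if a.goals_against > that per-group AVG.
  team_id=2: AVG(goals_against) = 3.666667
  team_id=7: AVG(goals_against) = 3.5
  team_id=10: AVG(goals_against) = 4.0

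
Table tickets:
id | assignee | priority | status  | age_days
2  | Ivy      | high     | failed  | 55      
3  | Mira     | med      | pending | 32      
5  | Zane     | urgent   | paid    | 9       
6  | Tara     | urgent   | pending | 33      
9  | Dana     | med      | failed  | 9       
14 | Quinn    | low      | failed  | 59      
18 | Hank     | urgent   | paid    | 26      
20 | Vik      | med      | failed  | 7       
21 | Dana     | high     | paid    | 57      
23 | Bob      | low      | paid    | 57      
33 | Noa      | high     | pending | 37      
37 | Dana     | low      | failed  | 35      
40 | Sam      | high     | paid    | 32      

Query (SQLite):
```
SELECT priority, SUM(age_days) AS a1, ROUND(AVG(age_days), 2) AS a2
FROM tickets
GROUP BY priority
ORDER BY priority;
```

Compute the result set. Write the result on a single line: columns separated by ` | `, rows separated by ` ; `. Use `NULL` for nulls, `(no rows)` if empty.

Group tickets by priority.
Per group compute: SUM(age_days), ROUND(AVG(age_days), 2).
  high: ids {2, 21, 33, 40} → SUM(age_days)=181, ROUND(AVG(age_days), 2)=45.25
  low: ids {14, 23, 37} → SUM(age_days)=151, ROUND(AVG(age_days), 2)=50.33
  med: ids {3, 9, 20} → SUM(age_days)=48, ROUND(AVG(age_days), 2)=16
  urgent: ids {5, 6, 18} → SUM(age_days)=68, ROUND(AVG(age_days), 2)=22.67

high | 181 | 45.25 ; low | 151 | 50.33 ; med | 48 | 16 ; urgent | 68 | 22.67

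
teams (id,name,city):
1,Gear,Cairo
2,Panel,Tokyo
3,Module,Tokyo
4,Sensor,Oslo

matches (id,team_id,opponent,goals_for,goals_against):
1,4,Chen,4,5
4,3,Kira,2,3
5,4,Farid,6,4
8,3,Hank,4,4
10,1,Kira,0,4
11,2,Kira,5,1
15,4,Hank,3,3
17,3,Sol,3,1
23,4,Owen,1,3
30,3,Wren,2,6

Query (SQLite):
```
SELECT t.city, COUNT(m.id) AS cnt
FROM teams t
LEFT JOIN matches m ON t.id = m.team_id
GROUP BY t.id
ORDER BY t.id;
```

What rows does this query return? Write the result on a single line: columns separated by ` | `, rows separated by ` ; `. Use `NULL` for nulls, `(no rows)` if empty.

Cairo | 1 ; Tokyo | 1 ; Tokyo | 4 ; Oslo | 4

LEFT JOIN keeps every teams row; unmatched ones get NULL for matches columns.
Group by teams.id and compute COUNT(m.id). COUNT(col) of an all-NULL group is 0.
  1: ids {10} → COUNT(m.id)=1
  2: ids {11} → COUNT(m.id)=1
  3: ids {4, 8, 17, 30} → COUNT(m.id)=4
  4: ids {1, 5, 15, 23} → COUNT(m.id)=4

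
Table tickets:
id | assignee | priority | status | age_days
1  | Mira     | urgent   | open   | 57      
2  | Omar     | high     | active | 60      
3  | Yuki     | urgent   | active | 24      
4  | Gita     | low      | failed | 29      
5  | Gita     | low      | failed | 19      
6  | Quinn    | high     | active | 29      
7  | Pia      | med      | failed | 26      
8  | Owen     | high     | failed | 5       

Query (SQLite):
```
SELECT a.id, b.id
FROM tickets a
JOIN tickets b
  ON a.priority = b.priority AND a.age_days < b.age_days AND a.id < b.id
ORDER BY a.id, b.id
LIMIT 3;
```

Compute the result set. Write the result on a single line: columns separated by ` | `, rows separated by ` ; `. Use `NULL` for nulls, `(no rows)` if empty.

(no rows)

Pairs (a,b) with same priority, a.age_days < b.age_days, a.id < b.id.
priority groups: high:{2,6,8} low:{4,5} med:{7} urgent:{1,3}
Ordered by (a.id, b.id); first 3.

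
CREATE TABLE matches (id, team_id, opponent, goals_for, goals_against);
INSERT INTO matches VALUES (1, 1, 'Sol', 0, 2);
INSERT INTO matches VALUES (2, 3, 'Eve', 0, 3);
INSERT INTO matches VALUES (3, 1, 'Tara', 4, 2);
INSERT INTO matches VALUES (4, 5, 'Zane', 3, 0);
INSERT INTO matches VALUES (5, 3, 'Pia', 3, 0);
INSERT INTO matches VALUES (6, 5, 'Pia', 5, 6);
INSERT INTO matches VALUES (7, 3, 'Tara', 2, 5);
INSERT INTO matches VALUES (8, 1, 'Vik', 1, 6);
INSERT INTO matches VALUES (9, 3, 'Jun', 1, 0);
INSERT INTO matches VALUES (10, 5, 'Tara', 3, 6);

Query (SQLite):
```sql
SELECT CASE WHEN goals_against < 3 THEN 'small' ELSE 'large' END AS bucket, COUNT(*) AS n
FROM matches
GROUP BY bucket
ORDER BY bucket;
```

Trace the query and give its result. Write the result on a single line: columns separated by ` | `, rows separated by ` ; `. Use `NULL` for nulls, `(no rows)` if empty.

large | 5 ; small | 5

Bucket rows by goals_against < 3 → 'small' else 'large'; count each bucket.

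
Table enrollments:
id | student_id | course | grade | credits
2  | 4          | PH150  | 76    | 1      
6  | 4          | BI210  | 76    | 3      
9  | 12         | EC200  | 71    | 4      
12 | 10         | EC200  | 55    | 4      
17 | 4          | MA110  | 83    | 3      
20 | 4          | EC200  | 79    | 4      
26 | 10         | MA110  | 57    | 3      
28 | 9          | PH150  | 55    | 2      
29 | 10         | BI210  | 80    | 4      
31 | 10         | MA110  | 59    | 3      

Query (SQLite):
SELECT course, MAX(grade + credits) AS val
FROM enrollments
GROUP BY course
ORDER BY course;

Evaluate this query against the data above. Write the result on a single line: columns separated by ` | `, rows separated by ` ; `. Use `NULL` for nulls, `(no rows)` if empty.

For each row compute grade + credits.
Group by course; take MAX of the expression per group.
  BI210: ids {6, 29} → MAX(grade + credits)=84
  EC200: ids {9, 12, 20} → MAX(grade + credits)=83
  MA110: ids {17, 26, 31} → MAX(grade + credits)=86
  PH150: ids {2, 28} → MAX(grade + credits)=77

BI210 | 84 ; EC200 | 83 ; MA110 | 86 ; PH150 | 77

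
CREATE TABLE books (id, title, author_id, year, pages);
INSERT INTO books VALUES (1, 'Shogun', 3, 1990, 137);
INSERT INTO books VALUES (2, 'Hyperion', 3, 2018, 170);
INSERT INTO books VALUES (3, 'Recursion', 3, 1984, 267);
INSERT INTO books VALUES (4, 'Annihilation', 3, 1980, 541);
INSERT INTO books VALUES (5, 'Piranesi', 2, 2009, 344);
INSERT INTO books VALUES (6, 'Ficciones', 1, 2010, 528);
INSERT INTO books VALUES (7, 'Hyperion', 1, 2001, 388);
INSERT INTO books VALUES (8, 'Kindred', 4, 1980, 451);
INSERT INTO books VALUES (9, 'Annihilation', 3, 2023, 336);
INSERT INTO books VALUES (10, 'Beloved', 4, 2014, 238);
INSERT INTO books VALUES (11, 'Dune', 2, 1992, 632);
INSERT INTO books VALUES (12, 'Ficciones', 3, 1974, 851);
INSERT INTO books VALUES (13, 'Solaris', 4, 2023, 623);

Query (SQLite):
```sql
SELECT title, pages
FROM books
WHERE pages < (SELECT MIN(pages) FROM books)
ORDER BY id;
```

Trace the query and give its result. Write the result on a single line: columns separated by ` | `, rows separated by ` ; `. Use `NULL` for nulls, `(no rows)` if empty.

Scalar subquery: MIN(pages) over all books rows = 137.
Keep rows where pages < that value.

(no rows)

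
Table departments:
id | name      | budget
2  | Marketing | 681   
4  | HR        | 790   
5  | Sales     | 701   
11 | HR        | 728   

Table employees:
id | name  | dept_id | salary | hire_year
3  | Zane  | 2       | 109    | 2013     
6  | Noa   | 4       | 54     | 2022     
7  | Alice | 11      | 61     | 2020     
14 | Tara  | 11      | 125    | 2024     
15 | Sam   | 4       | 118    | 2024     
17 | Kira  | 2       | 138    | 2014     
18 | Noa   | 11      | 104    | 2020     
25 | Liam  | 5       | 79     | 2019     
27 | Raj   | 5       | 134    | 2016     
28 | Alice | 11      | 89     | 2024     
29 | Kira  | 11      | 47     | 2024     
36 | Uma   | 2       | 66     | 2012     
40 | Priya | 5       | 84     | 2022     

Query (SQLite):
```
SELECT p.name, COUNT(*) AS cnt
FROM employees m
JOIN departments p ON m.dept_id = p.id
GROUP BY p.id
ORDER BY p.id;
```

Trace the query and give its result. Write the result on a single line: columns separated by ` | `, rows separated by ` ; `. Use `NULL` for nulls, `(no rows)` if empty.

Marketing | 3 ; HR | 2 ; Sales | 3 ; HR | 5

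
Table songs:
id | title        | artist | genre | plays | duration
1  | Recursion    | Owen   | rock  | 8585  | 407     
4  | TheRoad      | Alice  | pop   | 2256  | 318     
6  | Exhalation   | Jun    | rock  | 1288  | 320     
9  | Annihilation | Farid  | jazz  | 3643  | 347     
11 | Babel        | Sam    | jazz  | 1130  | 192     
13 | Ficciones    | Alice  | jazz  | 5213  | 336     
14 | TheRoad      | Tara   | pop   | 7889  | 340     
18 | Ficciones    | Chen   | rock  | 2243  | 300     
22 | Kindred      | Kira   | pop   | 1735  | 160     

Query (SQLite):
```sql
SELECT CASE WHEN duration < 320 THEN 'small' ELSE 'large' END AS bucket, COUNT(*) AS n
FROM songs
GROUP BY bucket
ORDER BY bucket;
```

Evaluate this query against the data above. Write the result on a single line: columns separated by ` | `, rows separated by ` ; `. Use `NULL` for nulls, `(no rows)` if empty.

large | 5 ; small | 4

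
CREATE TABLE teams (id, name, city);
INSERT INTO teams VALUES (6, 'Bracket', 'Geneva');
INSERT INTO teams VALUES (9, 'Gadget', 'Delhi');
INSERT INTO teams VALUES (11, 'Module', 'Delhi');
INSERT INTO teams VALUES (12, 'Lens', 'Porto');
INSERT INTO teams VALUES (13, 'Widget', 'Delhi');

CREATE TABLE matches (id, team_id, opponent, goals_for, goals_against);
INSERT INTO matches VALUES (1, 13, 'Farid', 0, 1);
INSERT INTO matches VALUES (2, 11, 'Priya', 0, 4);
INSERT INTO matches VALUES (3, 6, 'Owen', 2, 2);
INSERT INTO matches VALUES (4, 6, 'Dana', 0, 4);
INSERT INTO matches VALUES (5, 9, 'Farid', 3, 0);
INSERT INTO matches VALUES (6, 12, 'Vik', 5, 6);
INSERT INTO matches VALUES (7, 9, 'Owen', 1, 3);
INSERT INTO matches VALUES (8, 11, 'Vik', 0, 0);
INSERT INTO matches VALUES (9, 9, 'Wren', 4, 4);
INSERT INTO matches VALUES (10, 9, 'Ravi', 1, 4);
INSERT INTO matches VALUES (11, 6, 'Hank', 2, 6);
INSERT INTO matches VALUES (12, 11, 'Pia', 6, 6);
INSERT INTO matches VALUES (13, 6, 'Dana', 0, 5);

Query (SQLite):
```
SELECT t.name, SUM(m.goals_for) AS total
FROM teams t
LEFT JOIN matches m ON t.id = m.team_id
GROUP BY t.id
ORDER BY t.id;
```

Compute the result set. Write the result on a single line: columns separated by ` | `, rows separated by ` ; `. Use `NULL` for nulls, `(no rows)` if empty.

Bracket | 4 ; Gadget | 9 ; Module | 6 ; Lens | 5 ; Widget | 0

LEFT JOIN keeps every teams row; unmatched ones get NULL for matches columns.
Group by teams.id and compute SUM(m.goals_for). SUM over an all-NULL group is NULL.
  6: ids {3, 4, 11, 13} → SUM(m.goals_for)=4
  9: ids {5, 7, 9, 10} → SUM(m.goals_for)=9
  11: ids {2, 8, 12} → SUM(m.goals_for)=6
  12: ids {6} → SUM(m.goals_for)=5
  13: ids {1} → SUM(m.goals_for)=0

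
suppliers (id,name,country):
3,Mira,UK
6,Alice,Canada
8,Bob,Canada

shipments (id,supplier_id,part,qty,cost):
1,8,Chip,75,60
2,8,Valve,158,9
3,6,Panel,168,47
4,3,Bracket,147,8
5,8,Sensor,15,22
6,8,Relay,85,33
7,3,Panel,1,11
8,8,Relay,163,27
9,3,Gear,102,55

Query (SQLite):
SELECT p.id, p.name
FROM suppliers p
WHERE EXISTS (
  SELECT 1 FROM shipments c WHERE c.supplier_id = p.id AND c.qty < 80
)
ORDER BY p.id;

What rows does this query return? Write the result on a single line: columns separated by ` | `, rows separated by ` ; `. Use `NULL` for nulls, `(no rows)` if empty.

For each suppliers row, check whether any shipments with matching supplier_id has qty < 80.
Keep rows where that is true.

3 | Mira ; 8 | Bob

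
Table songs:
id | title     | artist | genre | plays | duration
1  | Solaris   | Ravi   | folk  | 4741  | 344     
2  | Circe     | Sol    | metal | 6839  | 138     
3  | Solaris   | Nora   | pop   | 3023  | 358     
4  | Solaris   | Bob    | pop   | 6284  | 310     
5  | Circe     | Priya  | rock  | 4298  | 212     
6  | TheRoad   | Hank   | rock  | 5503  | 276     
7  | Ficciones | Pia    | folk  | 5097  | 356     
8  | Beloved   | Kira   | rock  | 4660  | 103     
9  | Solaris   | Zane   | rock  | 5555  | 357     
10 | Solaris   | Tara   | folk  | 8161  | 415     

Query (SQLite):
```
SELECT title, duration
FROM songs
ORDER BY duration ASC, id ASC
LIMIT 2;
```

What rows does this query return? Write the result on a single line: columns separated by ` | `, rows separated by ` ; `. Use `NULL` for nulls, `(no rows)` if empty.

Beloved | 103 ; Circe | 138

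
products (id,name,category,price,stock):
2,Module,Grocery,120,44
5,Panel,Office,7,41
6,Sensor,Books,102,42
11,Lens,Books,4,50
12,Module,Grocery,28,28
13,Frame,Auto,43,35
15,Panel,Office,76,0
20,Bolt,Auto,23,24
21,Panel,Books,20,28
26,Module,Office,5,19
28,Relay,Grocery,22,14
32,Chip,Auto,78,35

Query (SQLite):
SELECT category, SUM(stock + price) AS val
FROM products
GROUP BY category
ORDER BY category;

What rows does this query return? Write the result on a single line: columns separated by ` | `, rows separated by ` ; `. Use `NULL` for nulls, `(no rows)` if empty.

Auto | 238 ; Books | 246 ; Grocery | 256 ; Office | 148

For each row compute stock + price.
Group by category; take SUM of the expression per group.
  Auto: ids {13, 20, 32} → SUM(stock + price)=238
  Books: ids {6, 11, 21} → SUM(stock + price)=246
  Grocery: ids {2, 12, 28} → SUM(stock + price)=256
  Office: ids {5, 15, 26} → SUM(stock + price)=148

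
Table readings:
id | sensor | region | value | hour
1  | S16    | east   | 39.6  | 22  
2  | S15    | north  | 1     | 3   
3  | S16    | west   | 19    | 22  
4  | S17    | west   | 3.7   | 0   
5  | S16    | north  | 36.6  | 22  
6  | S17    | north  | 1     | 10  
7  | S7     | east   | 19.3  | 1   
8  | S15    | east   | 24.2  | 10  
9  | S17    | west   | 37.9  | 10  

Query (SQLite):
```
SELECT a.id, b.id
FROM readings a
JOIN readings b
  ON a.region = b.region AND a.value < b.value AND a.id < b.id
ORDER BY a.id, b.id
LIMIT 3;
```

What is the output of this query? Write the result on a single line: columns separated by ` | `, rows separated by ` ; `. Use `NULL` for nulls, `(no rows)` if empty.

Pairs (a,b) with same region, a.value < b.value, a.id < b.id.
region groups: east:{1,7,8} north:{2,5,6} west:{3,4,9}
Ordered by (a.id, b.id); first 3.

2 | 5 ; 3 | 9 ; 4 | 9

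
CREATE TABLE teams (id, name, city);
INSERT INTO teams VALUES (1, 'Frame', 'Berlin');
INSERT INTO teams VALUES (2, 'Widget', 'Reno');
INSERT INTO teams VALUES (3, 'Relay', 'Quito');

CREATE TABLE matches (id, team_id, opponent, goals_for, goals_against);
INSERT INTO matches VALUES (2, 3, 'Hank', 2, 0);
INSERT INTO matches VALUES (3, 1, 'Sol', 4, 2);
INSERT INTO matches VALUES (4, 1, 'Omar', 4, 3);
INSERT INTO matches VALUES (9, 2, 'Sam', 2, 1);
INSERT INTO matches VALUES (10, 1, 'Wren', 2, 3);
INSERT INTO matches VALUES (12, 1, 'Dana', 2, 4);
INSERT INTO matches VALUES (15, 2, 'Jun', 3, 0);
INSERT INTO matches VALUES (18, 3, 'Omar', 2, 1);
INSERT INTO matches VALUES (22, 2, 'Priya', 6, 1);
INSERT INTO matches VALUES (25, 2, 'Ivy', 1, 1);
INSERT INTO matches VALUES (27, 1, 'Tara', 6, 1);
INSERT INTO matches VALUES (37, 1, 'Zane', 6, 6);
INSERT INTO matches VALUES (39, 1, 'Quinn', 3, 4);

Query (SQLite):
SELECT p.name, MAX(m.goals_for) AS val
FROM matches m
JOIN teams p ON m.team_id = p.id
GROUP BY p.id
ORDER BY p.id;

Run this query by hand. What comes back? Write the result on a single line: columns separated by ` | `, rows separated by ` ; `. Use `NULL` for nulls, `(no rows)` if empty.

Join each matches row to its teams via team_id.
Group joined rows by teams.id; compute MAX(m.goals_for) per group.
  1: ids {3, 4, 10, 12, 27, 37, 39} → MAX(m.goals_for)=6
  2: ids {9, 15, 22, 25} → MAX(m.goals_for)=6
  3: ids {2, 18} → MAX(m.goals_for)=2

Frame | 6 ; Widget | 6 ; Relay | 2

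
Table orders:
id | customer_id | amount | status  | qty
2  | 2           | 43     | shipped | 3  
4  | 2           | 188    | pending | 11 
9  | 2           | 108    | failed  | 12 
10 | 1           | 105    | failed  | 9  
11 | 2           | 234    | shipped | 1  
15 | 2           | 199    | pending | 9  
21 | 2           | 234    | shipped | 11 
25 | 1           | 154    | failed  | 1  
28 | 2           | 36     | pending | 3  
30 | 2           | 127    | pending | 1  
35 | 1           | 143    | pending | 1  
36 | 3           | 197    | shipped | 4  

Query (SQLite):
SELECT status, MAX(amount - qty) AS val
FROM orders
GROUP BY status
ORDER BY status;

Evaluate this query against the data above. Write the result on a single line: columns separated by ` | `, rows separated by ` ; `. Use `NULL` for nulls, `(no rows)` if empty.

failed | 153 ; pending | 190 ; shipped | 233

For each row compute amount - qty.
Group by status; take MAX of the expression per group.
  failed: ids {9, 10, 25} → MAX(amount - qty)=153
  pending: ids {4, 15, 28, 30, 35} → MAX(amount - qty)=190
  shipped: ids {2, 11, 21, 36} → MAX(amount - qty)=233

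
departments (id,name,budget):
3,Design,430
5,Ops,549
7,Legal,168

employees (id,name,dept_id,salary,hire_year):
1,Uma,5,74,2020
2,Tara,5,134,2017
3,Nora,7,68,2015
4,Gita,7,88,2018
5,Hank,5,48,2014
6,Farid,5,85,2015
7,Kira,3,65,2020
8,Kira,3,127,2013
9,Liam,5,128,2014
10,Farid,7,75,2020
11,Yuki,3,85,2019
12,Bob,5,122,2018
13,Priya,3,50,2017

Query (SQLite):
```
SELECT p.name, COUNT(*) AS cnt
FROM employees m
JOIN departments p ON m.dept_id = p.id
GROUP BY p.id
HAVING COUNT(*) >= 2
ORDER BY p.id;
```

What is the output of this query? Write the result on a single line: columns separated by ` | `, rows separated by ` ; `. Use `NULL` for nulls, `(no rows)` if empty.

Design | 4 ; Ops | 6 ; Legal | 3

Join each employees row to its departments via dept_id.
Group joined rows by departments.id; compute COUNT(*) per group.
HAVING: keep groups with count ≥ 2.
  3: ids {7, 8, 11, 13} → COUNT(*)=4
  5: ids {1, 2, 5, 6, 9, 12} → COUNT(*)=6
  7: ids {3, 4, 10} → COUNT(*)=3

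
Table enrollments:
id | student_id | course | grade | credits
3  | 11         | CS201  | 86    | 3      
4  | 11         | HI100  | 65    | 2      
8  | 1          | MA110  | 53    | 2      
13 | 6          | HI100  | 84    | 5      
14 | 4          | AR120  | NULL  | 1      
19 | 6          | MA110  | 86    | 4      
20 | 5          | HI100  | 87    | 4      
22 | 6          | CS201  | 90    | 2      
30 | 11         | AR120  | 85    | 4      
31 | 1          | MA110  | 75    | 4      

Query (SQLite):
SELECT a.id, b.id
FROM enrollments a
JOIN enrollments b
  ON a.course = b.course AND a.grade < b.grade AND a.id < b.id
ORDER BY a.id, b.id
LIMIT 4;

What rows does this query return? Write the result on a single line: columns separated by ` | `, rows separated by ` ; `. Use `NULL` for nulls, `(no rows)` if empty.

3 | 22 ; 4 | 13 ; 4 | 20 ; 8 | 19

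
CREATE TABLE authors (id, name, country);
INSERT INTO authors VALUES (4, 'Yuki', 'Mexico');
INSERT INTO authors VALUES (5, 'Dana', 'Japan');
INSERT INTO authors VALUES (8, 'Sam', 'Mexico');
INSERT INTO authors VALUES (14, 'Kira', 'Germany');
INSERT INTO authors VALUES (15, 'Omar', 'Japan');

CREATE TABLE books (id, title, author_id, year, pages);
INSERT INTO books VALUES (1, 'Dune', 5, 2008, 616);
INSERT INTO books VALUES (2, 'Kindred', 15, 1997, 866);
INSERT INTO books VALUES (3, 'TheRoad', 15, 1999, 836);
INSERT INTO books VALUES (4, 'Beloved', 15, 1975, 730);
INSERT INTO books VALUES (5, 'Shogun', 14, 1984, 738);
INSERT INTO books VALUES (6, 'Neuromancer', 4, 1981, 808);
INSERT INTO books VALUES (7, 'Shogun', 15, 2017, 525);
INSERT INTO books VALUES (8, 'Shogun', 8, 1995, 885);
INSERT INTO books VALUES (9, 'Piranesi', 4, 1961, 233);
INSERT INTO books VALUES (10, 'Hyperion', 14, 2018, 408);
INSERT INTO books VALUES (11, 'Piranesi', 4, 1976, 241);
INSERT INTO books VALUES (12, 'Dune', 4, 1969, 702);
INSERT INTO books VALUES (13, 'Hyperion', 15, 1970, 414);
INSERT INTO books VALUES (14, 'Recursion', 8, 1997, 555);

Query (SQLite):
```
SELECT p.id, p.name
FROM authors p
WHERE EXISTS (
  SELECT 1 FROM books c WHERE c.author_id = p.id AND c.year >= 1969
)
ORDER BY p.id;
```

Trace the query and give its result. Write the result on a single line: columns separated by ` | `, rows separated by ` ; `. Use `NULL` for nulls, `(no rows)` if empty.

For each authors row, check whether any books with matching author_id has year >= 1969.
Keep rows where that is true.

4 | Yuki ; 5 | Dana ; 8 | Sam ; 14 | Kira ; 15 | Omar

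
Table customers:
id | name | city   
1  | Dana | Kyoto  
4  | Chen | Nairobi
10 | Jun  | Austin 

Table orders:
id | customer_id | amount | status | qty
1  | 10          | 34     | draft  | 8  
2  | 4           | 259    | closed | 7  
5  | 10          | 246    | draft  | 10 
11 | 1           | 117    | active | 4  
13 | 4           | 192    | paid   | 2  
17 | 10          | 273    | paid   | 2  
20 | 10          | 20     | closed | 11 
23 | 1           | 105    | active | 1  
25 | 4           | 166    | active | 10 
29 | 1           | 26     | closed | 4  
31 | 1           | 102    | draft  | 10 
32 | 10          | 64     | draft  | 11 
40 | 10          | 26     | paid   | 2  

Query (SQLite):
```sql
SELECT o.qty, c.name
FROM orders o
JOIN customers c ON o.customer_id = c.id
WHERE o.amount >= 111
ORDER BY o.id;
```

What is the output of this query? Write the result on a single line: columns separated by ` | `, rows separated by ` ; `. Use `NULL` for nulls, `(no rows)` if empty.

7 | Chen ; 10 | Jun ; 4 | Dana ; 2 | Chen ; 2 | Jun ; 10 | Chen

Each orders row matches the customers row where customer_id = customers.id.
Then keep rows with o.amount >= 111.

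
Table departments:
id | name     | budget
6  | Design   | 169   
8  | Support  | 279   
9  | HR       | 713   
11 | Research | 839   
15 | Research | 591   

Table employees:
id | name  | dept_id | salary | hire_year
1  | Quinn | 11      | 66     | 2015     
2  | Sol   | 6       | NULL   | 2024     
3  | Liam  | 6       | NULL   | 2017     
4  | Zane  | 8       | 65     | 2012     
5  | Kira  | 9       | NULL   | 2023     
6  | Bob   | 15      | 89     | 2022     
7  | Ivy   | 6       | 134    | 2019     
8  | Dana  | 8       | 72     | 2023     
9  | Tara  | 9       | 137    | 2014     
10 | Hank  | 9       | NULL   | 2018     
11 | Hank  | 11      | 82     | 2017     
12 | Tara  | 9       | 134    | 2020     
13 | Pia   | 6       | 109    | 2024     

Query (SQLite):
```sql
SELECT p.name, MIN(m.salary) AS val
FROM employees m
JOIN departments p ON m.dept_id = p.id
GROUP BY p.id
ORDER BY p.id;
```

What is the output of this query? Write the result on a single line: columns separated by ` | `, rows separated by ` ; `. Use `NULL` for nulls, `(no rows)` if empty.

Join each employees row to its departments via dept_id.
Group joined rows by departments.id; compute MIN(m.salary) per group.
  6: ids {2, 3, 7, 13} → MIN(m.salary)=109
  8: ids {4, 8} → MIN(m.salary)=65
  9: ids {5, 9, 10, 12} → MIN(m.salary)=134
  11: ids {1, 11} → MIN(m.salary)=66
  15: ids {6} → MIN(m.salary)=89

Design | 109 ; Support | 65 ; HR | 134 ; Research | 66 ; Research | 89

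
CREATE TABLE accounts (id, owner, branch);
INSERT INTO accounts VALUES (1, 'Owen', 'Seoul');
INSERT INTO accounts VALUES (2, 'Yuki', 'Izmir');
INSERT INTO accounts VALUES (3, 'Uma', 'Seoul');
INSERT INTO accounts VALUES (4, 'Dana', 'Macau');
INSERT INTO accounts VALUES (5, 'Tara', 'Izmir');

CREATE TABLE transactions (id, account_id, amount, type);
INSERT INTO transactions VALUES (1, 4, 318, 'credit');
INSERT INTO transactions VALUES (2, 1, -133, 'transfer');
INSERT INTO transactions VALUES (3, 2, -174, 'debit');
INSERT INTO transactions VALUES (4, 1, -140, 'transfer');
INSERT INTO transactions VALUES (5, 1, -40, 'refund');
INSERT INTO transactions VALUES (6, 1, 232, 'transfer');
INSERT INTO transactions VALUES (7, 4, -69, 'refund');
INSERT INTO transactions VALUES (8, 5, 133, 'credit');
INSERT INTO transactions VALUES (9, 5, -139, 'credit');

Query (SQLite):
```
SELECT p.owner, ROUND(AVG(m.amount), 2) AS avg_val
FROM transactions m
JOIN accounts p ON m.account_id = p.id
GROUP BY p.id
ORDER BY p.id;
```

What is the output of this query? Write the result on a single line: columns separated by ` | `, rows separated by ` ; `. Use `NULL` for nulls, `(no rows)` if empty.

Join each transactions row to its accounts via account_id.
Group joined rows by accounts.id; compute ROUND(AVG(m.amount), 2) per group.
  1: ids {2, 4, 5, 6} → ROUND(AVG(m.amount), 2)=-20.25
  2: ids {3} → ROUND(AVG(m.amount), 2)=-174
  4: ids {1, 7} → ROUND(AVG(m.amount), 2)=124.5
  5: ids {8, 9} → ROUND(AVG(m.amount), 2)=-3

Owen | -20.25 ; Yuki | -174 ; Dana | 124.5 ; Tara | -3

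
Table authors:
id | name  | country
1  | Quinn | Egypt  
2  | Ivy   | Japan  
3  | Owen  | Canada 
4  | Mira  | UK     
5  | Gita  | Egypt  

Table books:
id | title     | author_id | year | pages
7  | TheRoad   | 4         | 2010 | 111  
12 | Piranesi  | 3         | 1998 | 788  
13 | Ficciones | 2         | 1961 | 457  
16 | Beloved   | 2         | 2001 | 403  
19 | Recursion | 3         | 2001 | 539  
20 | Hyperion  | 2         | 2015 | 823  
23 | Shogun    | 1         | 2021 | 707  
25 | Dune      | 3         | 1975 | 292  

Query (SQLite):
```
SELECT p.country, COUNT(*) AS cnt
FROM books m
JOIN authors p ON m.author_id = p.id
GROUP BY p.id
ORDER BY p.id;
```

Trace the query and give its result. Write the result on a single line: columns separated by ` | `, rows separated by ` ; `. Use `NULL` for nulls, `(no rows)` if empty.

Egypt | 1 ; Japan | 3 ; Canada | 3 ; UK | 1

Join each books row to its authors via author_id.
Group joined rows by authors.id; compute COUNT(*) per group.
  1: ids {23} → COUNT(*)=1
  2: ids {13, 16, 20} → COUNT(*)=3
  3: ids {12, 19, 25} → COUNT(*)=3
  4: ids {7} → COUNT(*)=1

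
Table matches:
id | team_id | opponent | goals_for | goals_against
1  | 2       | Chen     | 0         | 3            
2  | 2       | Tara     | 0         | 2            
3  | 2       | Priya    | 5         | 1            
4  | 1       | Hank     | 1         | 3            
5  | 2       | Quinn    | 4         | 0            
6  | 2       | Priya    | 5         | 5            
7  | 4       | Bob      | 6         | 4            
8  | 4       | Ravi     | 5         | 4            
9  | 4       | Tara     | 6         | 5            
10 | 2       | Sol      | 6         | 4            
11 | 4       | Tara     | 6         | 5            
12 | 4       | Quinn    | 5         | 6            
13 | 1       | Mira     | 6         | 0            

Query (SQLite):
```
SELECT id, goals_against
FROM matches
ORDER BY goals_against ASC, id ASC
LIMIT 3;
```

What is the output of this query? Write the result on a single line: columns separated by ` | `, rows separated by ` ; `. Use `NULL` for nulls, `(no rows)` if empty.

Sort by goals_against asc, tiebreak id asc: (0, id=5), (0, id=13), (1, id=3), (2, id=2), (3, id=1), (3, id=4) …. Take first 3.

5 | 0 ; 13 | 0 ; 3 | 1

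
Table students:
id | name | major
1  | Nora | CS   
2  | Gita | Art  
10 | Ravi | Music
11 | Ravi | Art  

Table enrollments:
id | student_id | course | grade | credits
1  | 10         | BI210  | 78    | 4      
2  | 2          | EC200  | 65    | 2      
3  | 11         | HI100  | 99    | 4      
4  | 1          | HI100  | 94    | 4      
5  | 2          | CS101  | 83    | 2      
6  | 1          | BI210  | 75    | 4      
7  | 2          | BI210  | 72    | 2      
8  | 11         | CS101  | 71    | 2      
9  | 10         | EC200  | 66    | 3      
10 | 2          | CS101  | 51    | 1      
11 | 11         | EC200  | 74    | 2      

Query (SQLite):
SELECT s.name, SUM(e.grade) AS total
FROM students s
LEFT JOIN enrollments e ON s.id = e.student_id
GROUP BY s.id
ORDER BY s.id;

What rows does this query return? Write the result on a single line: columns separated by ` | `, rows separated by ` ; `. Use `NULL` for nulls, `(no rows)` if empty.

Nora | 169 ; Gita | 271 ; Ravi | 144 ; Ravi | 244

LEFT JOIN keeps every students row; unmatched ones get NULL for enrollments columns.
Group by students.id and compute SUM(e.grade). SUM over an all-NULL group is NULL.
  1: ids {4, 6} → SUM(e.grade)=169
  2: ids {2, 5, 7, 10} → SUM(e.grade)=271
  10: ids {1, 9} → SUM(e.grade)=144
  11: ids {3, 8, 11} → SUM(e.grade)=244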